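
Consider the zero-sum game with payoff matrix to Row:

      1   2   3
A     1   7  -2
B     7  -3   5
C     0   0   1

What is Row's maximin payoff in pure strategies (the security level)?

Row minima: A → -2, B → -3, C → 0.
The best of these is 0.

0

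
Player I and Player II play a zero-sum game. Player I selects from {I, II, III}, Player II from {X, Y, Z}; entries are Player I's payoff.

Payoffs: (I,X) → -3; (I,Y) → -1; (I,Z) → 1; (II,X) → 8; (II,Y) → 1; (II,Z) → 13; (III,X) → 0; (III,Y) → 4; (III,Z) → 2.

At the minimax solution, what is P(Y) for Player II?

Row minima: I → -3, II → 1, III → 0; maximin = 1.
Column maxima: X → 8, Y → 4, Z → 13; minimax = 4.
1 ≠ 4, so there is no saddle point; optimal play is mixed.
I is strictly dominated by II, so Player I never plays it.
Z is strictly dominated by X (it gives Player I strictly more in every row), so Player II never plays it.
On the remaining 2×2 (II, III vs X, Y):
Let Player I play II with probability p. Expected payoff against X: 8p + 0(1−p) = 8p; against Y: 1p + 4(1−p) = −3p + 4.
Setting these equal: 8p = −3p + 4 ⇒ 11p = 4 ⇒ p = 4/11, and the value is (8)·(4/11) = 32/11.
For Player II: with q = P(X), equating II's and III's payoffs gives 7q + 1 = −4q + 4 ⇒ q = 3/11.

8/11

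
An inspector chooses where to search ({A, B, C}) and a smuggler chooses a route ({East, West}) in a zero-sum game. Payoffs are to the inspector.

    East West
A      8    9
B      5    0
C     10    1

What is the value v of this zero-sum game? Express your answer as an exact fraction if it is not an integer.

Row minima: A → 8, B → 0, C → 1; maximin = 8.
Column maxima: East → 10, West → 9; minimax = 9.
8 ≠ 9, so there is no saddle point; optimal play is mixed.
B is strictly dominated by A, so the inspector never plays it.
On the remaining 2×2 (A, C vs East, West):
Let the inspector play A with probability p. Expected payoff against East: 8p + 10(1−p) = −2p + 10; against West: 9p + 1(1−p) = 8p + 1.
Setting these equal: −2p + 10 = 8p + 1 ⇒ −10p = -9 ⇒ p = 9/10, and the value is (-2)·(9/10) + 10 = 41/5.
For the smuggler: with q = P(East), equating A's and C's payoffs gives −q + 9 = 9q + 1 ⇒ q = 4/5.

41/5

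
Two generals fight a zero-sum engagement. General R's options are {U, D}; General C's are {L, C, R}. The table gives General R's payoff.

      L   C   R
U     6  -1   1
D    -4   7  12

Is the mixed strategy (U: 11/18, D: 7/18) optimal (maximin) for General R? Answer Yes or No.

Against L this mix gives (11/18)·6 + (7/18)·(-4) = 19/9.
Against C this mix gives (11/18)·(-1) + (7/18)·7 = 19/9.
Against R this mix gives (11/18)·1 + (7/18)·12 = 95/18.
All of General C's active replies (L, C) yield 19/9, and no column does worse for General R. The mix makes General C indifferent and guarantees 19/9, so it is optimal.

Yes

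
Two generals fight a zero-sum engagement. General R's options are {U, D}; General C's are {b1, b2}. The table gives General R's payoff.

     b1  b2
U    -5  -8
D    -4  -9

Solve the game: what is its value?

Row minima: U → -8, D → -9; maximin = -8.
Column maxima: b1 → -4, b2 → -8; minimax = -8.
Since maximin = minimax = -8, there is a saddle point and the value is -8.

-8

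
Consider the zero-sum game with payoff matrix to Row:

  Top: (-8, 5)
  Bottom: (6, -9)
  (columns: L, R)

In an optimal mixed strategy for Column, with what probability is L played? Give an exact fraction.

Row minima: Top → -8, Bottom → -9; maximin = -8.
Column maxima: L → 6, R → 5; minimax = 5.
-8 ≠ 5, so there is no saddle point; optimal play is mixed.
Let Row play Top with probability p. Expected payoff against L: (-8)p + 6(1−p) = −14p + 6; against R: 5p + (-9)(1−p) = 14p − 9.
Setting these equal: −14p + 6 = 14p − 9 ⇒ −28p = -15 ⇒ p = 15/28, and the value is (-14)·(15/28) + 6 = -3/2.
For Column: with q = P(L), equating Top's and Bottom's payoffs gives −13q + 5 = 15q − 9 ⇒ q = 1/2.

1/2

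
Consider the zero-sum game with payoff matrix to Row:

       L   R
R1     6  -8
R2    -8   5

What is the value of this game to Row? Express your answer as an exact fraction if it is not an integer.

Row minima: R1 → -8, R2 → -8; maximin = -8.
Column maxima: L → 6, R → 5; minimax = 5.
-8 ≠ 5, so there is no saddle point; optimal play is mixed.
Let Row play R1 with probability p. Expected payoff against L: 6p + (-8)(1−p) = 14p − 8; against R: (-8)p + 5(1−p) = −13p + 5.
Setting these equal: 14p − 8 = −13p + 5 ⇒ 27p = 13 ⇒ p = 13/27, and the value is (14)·(13/27) − 8 = -34/27.
For Column: with q = P(L), equating R1's and R2's payoffs gives 14q − 8 = −13q + 5 ⇒ q = 13/27.

-34/27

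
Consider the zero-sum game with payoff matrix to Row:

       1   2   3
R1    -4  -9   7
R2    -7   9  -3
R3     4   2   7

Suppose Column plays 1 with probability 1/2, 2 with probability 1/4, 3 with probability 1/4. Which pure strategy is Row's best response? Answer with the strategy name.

R3

Expected payoff of R1: (1/2)·(-4) + (1/4)·(-9) + (1/4)·7 = -5/2.
Expected payoff of R2: (1/2)·(-7) + (1/4)·9 + (1/4)·(-3) = -2.
Expected payoff of R3: (1/2)·4 + (1/4)·2 + (1/4)·7 = 17/4.
The largest is 17/4, so Row's best response is R3.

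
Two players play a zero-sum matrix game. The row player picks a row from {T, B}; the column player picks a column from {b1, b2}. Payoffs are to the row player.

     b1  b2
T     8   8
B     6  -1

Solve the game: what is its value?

Row minima: T → 8, B → -1; maximin = 8.
Column maxima: b1 → 8, b2 → 8; minimax = 8.
Since maximin = minimax = 8, there is a saddle point and the value is 8.

8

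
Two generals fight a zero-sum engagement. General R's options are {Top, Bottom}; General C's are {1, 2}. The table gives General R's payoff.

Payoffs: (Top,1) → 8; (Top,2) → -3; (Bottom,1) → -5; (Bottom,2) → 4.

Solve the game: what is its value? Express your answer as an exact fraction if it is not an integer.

Row minima: Top → -3, Bottom → -5; maximin = -3.
Column maxima: 1 → 8, 2 → 4; minimax = 4.
-3 ≠ 4, so there is no saddle point; optimal play is mixed.
Let General R play Top with probability p. Expected payoff against 1: 8p + (-5)(1−p) = 13p − 5; against 2: (-3)p + 4(1−p) = −7p + 4.
Setting these equal: 13p − 5 = −7p + 4 ⇒ 20p = 9 ⇒ p = 9/20, and the value is (13)·(9/20) − 5 = 17/20.
For General C: with q = P(1), equating Top's and Bottom's payoffs gives 11q − 3 = −9q + 4 ⇒ q = 7/20.

17/20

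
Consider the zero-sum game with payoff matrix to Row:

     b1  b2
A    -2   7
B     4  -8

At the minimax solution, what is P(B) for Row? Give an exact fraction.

3/7

Row minima: A → -2, B → -8; maximin = -2.
Column maxima: b1 → 4, b2 → 7; minimax = 4.
-2 ≠ 4, so there is no saddle point; optimal play is mixed.
Let Row play A with probability p. Expected payoff against b1: (-2)p + 4(1−p) = −6p + 4; against b2: 7p + (-8)(1−p) = 15p − 8.
Setting these equal: −6p + 4 = 15p − 8 ⇒ −21p = -12 ⇒ p = 4/7, and the value is (-6)·(4/7) + 4 = 4/7.
For Column: with q = P(b1), equating A's and B's payoffs gives −9q + 7 = 12q − 8 ⇒ q = 5/7.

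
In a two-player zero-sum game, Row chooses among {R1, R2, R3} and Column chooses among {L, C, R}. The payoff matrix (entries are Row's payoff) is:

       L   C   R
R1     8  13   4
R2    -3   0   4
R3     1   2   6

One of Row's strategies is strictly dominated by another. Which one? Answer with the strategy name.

R3 gives a strictly higher payoff than R2 against every column: 1 > -3, 2 > 0, 6 > 4.
So R2 is strictly dominated and Row never plays it.

R2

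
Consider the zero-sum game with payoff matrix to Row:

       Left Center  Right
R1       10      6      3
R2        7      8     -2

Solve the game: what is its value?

3

Row minima: R1 → 3, R2 → -2; maximin = 3.
Column maxima: Left → 10, Center → 8, Right → 3; minimax = 3.
Since maximin = minimax = 3, there is a saddle point and the value is 3.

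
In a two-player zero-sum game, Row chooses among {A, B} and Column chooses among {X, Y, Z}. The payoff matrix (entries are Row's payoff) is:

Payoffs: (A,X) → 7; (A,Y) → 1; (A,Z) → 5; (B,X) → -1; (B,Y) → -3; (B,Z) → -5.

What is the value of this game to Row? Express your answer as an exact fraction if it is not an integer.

Row minima: A → 1, B → -5; maximin = 1.
Column maxima: X → 7, Y → 1, Z → 5; minimax = 1.
Since maximin = minimax = 1, there is a saddle point and the value is 1.

1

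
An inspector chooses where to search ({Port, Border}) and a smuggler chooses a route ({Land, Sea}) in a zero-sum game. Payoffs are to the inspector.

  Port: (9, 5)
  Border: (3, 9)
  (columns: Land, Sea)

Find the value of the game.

33/5

Row minima: Port → 5, Border → 3; maximin = 5.
Column maxima: Land → 9, Sea → 9; minimax = 9.
5 ≠ 9, so there is no saddle point; optimal play is mixed.
Let the inspector play Port with probability p. Expected payoff against Land: 9p + 3(1−p) = 6p + 3; against Sea: 5p + 9(1−p) = −4p + 9.
Setting these equal: 6p + 3 = −4p + 9 ⇒ 10p = 6 ⇒ p = 3/5, and the value is (6)·(3/5) + 3 = 33/5.
For the smuggler: with q = P(Land), equating Port's and Border's payoffs gives 4q + 5 = −6q + 9 ⇒ q = 2/5.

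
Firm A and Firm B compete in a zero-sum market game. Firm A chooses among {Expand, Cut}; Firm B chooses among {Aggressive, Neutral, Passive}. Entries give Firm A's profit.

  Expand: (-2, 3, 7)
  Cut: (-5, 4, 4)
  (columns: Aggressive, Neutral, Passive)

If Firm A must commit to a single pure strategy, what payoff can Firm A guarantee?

Row minima: Expand → -2, Cut → -5.
The best of these is -2.

-2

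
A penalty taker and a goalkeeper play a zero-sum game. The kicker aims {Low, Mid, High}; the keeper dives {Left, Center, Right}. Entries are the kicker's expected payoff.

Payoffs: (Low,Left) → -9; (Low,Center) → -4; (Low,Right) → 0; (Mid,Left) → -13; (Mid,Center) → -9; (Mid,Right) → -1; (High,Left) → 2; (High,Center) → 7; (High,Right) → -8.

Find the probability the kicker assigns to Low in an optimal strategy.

Row minima: Low → -9, Mid → -13, High → -8; maximin = -8.
Column maxima: Left → 2, Center → 7, Right → 0; minimax = 0.
-8 ≠ 0, so there is no saddle point; optimal play is mixed.
Mid is strictly dominated by Low, so the kicker never plays it.
Center is strictly dominated by Left (it gives the kicker strictly more in every row), so the keeper never plays it.
On the remaining 2×2 (Low, High vs Left, Right):
Let the kicker play Low with probability p. Expected payoff against Left: (-9)p + 2(1−p) = −11p + 2; against Right: 0p + (-8)(1−p) = 8p − 8.
Setting these equal: −11p + 2 = 8p − 8 ⇒ −19p = -10 ⇒ p = 10/19, and the value is (-11)·(10/19) + 2 = -72/19.
For the keeper: with q = P(Left), equating Low's and High's payoffs gives −9q = 10q − 8 ⇒ q = 8/19.

10/19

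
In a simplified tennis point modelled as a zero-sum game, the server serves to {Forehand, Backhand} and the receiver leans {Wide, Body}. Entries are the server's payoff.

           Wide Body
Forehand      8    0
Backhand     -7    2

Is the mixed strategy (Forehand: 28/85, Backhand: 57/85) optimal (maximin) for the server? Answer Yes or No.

Against Wide this mix gives (28/85)·8 + (57/85)·(-7) = -35/17.
Against Body this mix gives (28/85)·0 + (57/85)·2 = 114/85.
The receiver will play Wide, holding the server to -35/17. Shifting weight toward the row that does better against Wide would raise this floor (the equalizing mix achieves 16/17 against both Wide and Body), so the proposed strategy is not optimal.

No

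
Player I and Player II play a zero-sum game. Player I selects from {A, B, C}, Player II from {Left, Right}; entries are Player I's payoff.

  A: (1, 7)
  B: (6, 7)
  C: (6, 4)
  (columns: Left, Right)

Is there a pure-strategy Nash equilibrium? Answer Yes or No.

Row minima: A → 1, B → 6, C → 4; maximin = 6.
Column maxima: Left → 6, Right → 7; minimax = 6.
maximin = minimax = 6, so a saddle point exists.

Yes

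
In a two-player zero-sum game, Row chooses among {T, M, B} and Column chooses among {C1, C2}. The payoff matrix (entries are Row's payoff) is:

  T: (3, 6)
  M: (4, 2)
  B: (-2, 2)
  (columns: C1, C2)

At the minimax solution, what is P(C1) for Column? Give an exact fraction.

Row minima: T → 3, M → 2, B → -2; maximin = 3.
Column maxima: C1 → 4, C2 → 6; minimax = 4.
3 ≠ 4, so there is no saddle point; optimal play is mixed.
B is strictly dominated by T, so Row never plays it.
On the remaining 2×2 (T, M vs C1, C2):
Let Row play T with probability p. Expected payoff against C1: 3p + 4(1−p) = −p + 4; against C2: 6p + 2(1−p) = 4p + 2.
Setting these equal: −p + 4 = 4p + 2 ⇒ −5p = -2 ⇒ p = 2/5, and the value is (-1)·(2/5) + 4 = 18/5.
For Column: with q = P(C1), equating T's and M's payoffs gives −3q + 6 = 2q + 2 ⇒ q = 4/5.

4/5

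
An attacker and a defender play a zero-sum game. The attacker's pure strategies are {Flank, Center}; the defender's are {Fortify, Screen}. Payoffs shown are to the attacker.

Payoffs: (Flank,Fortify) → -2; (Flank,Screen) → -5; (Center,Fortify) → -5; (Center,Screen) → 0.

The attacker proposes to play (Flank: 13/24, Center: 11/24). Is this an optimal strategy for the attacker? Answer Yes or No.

No

Against Fortify this mix gives (13/24)·(-2) + (11/24)·(-5) = -27/8.
Against Screen this mix gives (13/24)·(-5) + (11/24)·0 = -65/24.
The defender will play Fortify, holding the attacker to -27/8. Shifting weight toward the row that does better against Fortify would raise this floor (the equalizing mix achieves -25/8 against both Fortify and Screen), so the proposed strategy is not optimal.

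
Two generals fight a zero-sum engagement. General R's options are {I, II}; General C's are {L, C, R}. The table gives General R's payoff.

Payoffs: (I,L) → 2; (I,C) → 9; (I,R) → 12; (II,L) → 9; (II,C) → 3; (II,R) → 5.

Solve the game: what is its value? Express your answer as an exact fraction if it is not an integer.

75/13

Row minima: I → 2, II → 3; maximin = 3.
Column maxima: L → 9, C → 9, R → 12; minimax = 9.
3 ≠ 9, so there is no saddle point; optimal play is mixed.
R is strictly dominated by C (it gives General R strictly more in every row), so General C never plays it.
On the remaining 2×2 (I, II vs L, C):
Let General R play I with probability p. Expected payoff against L: 2p + 9(1−p) = −7p + 9; against C: 9p + 3(1−p) = 6p + 3.
Setting these equal: −7p + 9 = 6p + 3 ⇒ −13p = -6 ⇒ p = 6/13, and the value is (-7)·(6/13) + 9 = 75/13.
For General C: with q = P(L), equating I's and II's payoffs gives −7q + 9 = 6q + 3 ⇒ q = 6/13.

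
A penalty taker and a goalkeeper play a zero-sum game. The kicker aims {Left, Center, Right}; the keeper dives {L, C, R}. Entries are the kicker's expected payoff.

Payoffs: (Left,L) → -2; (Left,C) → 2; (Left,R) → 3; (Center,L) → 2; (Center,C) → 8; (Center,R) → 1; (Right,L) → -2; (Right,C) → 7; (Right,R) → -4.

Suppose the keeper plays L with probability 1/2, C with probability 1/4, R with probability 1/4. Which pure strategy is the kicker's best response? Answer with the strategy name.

Expected payoff of Left: (1/2)·(-2) + (1/4)·2 + (1/4)·3 = 1/4.
Expected payoff of Center: (1/2)·2 + (1/4)·8 + (1/4)·1 = 13/4.
Expected payoff of Right: (1/2)·(-2) + (1/4)·7 + (1/4)·(-4) = -1/4.
The largest is 13/4, so the kicker's best response is Center.

Center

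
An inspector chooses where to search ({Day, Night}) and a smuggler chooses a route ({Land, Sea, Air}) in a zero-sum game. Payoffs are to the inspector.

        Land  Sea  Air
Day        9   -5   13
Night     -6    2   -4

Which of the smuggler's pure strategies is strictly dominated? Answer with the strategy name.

Air

Land holds the inspector's payoff strictly below Air in every row: 9 < 13, -6 < -4.
So Air is strictly dominated for the smuggler.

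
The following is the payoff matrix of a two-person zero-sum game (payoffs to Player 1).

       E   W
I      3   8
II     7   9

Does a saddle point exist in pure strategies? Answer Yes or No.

Yes

Row minima: I → 3, II → 7; maximin = 7.
Column maxima: E → 7, W → 9; minimax = 7.
maximin = minimax = 7, so a saddle point exists.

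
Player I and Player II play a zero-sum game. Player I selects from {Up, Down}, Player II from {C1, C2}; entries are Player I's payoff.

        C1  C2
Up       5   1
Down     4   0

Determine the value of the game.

Row minima: Up → 1, Down → 0; maximin = 1.
Column maxima: C1 → 5, C2 → 1; minimax = 1.
Since maximin = minimax = 1, there is a saddle point and the value is 1.

1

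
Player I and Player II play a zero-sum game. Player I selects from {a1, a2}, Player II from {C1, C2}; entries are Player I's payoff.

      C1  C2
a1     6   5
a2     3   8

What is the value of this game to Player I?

11/2

Row minima: a1 → 5, a2 → 3; maximin = 5.
Column maxima: C1 → 6, C2 → 8; minimax = 6.
5 ≠ 6, so there is no saddle point; optimal play is mixed.
Let Player I play a1 with probability p. Expected payoff against C1: 6p + 3(1−p) = 3p + 3; against C2: 5p + 8(1−p) = −3p + 8.
Setting these equal: 3p + 3 = −3p + 8 ⇒ 6p = 5 ⇒ p = 5/6, and the value is (3)·(5/6) + 3 = 11/2.
For Player II: with q = P(C1), equating a1's and a2's payoffs gives q + 5 = −5q + 8 ⇒ q = 1/2.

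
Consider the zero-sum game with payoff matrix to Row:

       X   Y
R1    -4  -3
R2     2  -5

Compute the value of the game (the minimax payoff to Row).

-13/4

Row minima: R1 → -4, R2 → -5; maximin = -4.
Column maxima: X → 2, Y → -3; minimax = -3.
-4 ≠ -3, so there is no saddle point; optimal play is mixed.
Let Row play R1 with probability p. Expected payoff against X: (-4)p + 2(1−p) = −6p + 2; against Y: (-3)p + (-5)(1−p) = 2p − 5.
Setting these equal: −6p + 2 = 2p − 5 ⇒ −8p = -7 ⇒ p = 7/8, and the value is (-6)·(7/8) + 2 = -13/4.
For Column: with q = P(X), equating R1's and R2's payoffs gives −q − 3 = 7q − 5 ⇒ q = 1/4.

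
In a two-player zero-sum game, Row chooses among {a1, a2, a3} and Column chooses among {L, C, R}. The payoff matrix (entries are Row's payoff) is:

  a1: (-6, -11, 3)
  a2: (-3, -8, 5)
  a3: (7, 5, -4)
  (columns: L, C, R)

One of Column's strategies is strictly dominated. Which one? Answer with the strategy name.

C holds Row's payoff strictly below L in every row: -11 < -6, -8 < -3, 5 < 7.
So L is strictly dominated for Column.

L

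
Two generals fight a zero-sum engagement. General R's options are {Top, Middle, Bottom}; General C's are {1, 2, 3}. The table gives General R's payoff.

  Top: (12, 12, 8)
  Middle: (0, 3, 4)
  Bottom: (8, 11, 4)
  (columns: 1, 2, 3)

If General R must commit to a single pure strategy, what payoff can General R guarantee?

8

Row minima: Top → 8, Middle → 0, Bottom → 4.
The best of these is 8.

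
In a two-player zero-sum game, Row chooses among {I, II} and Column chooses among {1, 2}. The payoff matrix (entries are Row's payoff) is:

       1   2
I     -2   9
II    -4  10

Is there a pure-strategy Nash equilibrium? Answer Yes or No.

Yes

Row minima: I → -2, II → -4; maximin = -2.
Column maxima: 1 → -2, 2 → 10; minimax = -2.
maximin = minimax = -2, so a saddle point exists.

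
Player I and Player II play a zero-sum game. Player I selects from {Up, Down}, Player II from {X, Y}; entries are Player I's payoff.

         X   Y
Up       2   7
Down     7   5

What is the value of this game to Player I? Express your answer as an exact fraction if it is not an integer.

Row minima: Up → 2, Down → 5; maximin = 5.
Column maxima: X → 7, Y → 7; minimax = 7.
5 ≠ 7, so there is no saddle point; optimal play is mixed.
Let Player I play Up with probability p. Expected payoff against X: 2p + 7(1−p) = −5p + 7; against Y: 7p + 5(1−p) = 2p + 5.
Setting these equal: −5p + 7 = 2p + 5 ⇒ −7p = -2 ⇒ p = 2/7, and the value is (-5)·(2/7) + 7 = 39/7.
For Player II: with q = P(X), equating Up's and Down's payoffs gives −5q + 7 = 2q + 5 ⇒ q = 2/7.

39/7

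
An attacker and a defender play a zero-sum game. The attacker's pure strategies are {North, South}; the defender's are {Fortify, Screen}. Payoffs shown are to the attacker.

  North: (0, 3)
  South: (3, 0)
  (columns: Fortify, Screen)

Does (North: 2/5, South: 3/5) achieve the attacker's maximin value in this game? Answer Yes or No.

Against Fortify this mix gives (2/5)·0 + (3/5)·3 = 9/5.
Against Screen this mix gives (2/5)·3 + (3/5)·0 = 6/5.
The defender will play Screen, holding the attacker to 6/5. Shifting weight toward the row that does better against Screen would raise this floor (the equalizing mix achieves 3/2 against both Screen and Fortify), so the proposed strategy is not optimal.

No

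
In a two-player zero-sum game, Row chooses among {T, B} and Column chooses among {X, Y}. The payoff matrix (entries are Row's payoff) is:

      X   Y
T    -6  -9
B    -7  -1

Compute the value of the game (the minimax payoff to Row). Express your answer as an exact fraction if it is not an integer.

-19/3

Row minima: T → -9, B → -7; maximin = -7.
Column maxima: X → -6, Y → -1; minimax = -6.
-7 ≠ -6, so there is no saddle point; optimal play is mixed.
Let Row play T with probability p. Expected payoff against X: (-6)p + (-7)(1−p) = p − 7; against Y: (-9)p + (-1)(1−p) = −8p − 1.
Setting these equal: p − 7 = −8p − 1 ⇒ 9p = 6 ⇒ p = 2/3, and the value is (1)·(2/3) − 7 = -19/3.
For Column: with q = P(X), equating T's and B's payoffs gives 3q − 9 = −6q − 1 ⇒ q = 8/9.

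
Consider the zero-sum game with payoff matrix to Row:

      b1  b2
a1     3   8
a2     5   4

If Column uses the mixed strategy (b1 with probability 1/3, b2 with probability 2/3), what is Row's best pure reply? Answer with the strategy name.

a1

Expected payoff of a1: (1/3)·3 + (2/3)·8 = 19/3.
Expected payoff of a2: (1/3)·5 + (2/3)·4 = 13/3.
The largest is 19/3, so Row's best response is a1.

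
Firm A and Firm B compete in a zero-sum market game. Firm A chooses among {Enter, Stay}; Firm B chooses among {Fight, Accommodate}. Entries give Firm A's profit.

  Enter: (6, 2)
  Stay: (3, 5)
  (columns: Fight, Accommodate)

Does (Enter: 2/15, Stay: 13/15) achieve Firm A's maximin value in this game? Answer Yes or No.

No

Against Fight this mix gives (2/15)·6 + (13/15)·3 = 17/5.
Against Accommodate this mix gives (2/15)·2 + (13/15)·5 = 23/5.
Firm B will play Fight, holding Firm A to 17/5. Shifting weight toward the row that does better against Fight would raise this floor (the equalizing mix achieves 4 against both Fight and Accommodate), so the proposed strategy is not optimal.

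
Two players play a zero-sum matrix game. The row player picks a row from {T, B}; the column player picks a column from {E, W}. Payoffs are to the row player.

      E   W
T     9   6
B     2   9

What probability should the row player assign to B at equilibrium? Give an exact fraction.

3/10

Row minima: T → 6, B → 2; maximin = 6.
Column maxima: E → 9, W → 9; minimax = 9.
6 ≠ 9, so there is no saddle point; optimal play is mixed.
Let the row player play T with probability p. Expected payoff against E: 9p + 2(1−p) = 7p + 2; against W: 6p + 9(1−p) = −3p + 9.
Setting these equal: 7p + 2 = −3p + 9 ⇒ 10p = 7 ⇒ p = 7/10, and the value is (7)·(7/10) + 2 = 69/10.
For the column player: with q = P(E), equating T's and B's payoffs gives 3q + 6 = −7q + 9 ⇒ q = 3/10.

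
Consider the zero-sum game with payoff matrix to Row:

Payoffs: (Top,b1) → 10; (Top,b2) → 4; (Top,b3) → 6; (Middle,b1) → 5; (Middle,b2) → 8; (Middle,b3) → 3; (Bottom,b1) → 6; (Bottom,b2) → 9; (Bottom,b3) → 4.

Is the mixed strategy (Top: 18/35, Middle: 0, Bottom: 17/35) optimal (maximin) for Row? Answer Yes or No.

No

Against b1 this mix gives (18/35)·10 + (17/35)·6 = 282/35.
Against b2 this mix gives (18/35)·4 + (17/35)·9 = 45/7.
Against b3 this mix gives (18/35)·6 + (17/35)·4 = 176/35.
Column will play b3, holding Row to 176/35. Shifting weight toward the row that does better against b3 would raise this floor (the equalizing mix achieves 38/7 against both b3 and b2), so the proposed strategy is not optimal.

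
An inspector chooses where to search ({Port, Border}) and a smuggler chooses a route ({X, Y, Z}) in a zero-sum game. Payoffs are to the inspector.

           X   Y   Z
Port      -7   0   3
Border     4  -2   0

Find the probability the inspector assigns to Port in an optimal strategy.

Row minima: Port → -7, Border → -2; maximin = -2.
Column maxima: X → 4, Y → 0, Z → 3; minimax = 0.
-2 ≠ 0, so there is no saddle point; optimal play is mixed.
Z is strictly dominated by Y (it gives the inspector strictly more in every row), so the smuggler never plays it.
On the remaining 2×2 (Port, Border vs X, Y):
Let the inspector play Port with probability p. Expected payoff against X: (-7)p + 4(1−p) = −11p + 4; against Y: 0p + (-2)(1−p) = 2p − 2.
Setting these equal: −11p + 4 = 2p − 2 ⇒ −13p = -6 ⇒ p = 6/13, and the value is (-11)·(6/13) + 4 = -14/13.
For the smuggler: with q = P(X), equating Port's and Border's payoffs gives −7q = 6q − 2 ⇒ q = 2/13.

6/13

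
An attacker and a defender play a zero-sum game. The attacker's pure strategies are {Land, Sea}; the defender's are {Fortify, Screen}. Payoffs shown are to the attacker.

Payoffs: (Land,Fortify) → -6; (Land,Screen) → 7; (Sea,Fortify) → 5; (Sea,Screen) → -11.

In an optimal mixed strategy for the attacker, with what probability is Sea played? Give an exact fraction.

13/29

Row minima: Land → -6, Sea → -11; maximin = -6.
Column maxima: Fortify → 5, Screen → 7; minimax = 5.
-6 ≠ 5, so there is no saddle point; optimal play is mixed.
Let the attacker play Land with probability p. Expected payoff against Fortify: (-6)p + 5(1−p) = −11p + 5; against Screen: 7p + (-11)(1−p) = 18p − 11.
Setting these equal: −11p + 5 = 18p − 11 ⇒ −29p = -16 ⇒ p = 16/29, and the value is (-11)·(16/29) + 5 = -31/29.
For the defender: with q = P(Fortify), equating Land's and Sea's payoffs gives −13q + 7 = 16q − 11 ⇒ q = 18/29.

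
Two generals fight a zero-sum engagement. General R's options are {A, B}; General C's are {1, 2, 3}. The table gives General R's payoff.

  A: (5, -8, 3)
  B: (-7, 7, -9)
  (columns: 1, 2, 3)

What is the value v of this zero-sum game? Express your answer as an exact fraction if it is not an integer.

Row minima: A → -8, B → -9; maximin = -8.
Column maxima: 1 → 5, 2 → 7, 3 → 3; minimax = 3.
-8 ≠ 3, so there is no saddle point; optimal play is mixed.
1 is strictly dominated by 3 (it gives General R strictly more in every row), so General C never plays it.
On the remaining 2×2 (A, B vs 2, 3):
Let General R play A with probability p. Expected payoff against 2: (-8)p + 7(1−p) = −15p + 7; against 3: 3p + (-9)(1−p) = 12p − 9.
Setting these equal: −15p + 7 = 12p − 9 ⇒ −27p = -16 ⇒ p = 16/27, and the value is (-15)·(16/27) + 7 = -17/9.
For General C: with q = P(2), equating A's and B's payoffs gives −11q + 3 = 16q − 9 ⇒ q = 4/9.

-17/9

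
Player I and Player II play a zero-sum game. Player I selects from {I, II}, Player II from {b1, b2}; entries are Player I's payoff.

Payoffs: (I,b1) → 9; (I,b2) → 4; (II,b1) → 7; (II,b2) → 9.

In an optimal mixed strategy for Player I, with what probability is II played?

Row minima: I → 4, II → 7; maximin = 7.
Column maxima: b1 → 9, b2 → 9; minimax = 9.
7 ≠ 9, so there is no saddle point; optimal play is mixed.
Let Player I play I with probability p. Expected payoff against b1: 9p + 7(1−p) = 2p + 7; against b2: 4p + 9(1−p) = −5p + 9.
Setting these equal: 2p + 7 = −5p + 9 ⇒ 7p = 2 ⇒ p = 2/7, and the value is (2)·(2/7) + 7 = 53/7.
For Player II: with q = P(b1), equating I's and II's payoffs gives 5q + 4 = −2q + 9 ⇒ q = 5/7.

5/7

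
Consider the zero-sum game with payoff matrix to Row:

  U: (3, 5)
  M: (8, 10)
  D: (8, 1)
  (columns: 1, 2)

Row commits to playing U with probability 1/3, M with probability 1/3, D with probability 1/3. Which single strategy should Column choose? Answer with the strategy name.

2

If Column plays 1, Row's expected payoff is (1/3)·3 + (1/3)·8 + (1/3)·8 = 19/3.
If Column plays 2, Row's expected payoff is (1/3)·5 + (1/3)·10 + (1/3)·1 = 16/3.
Column minimizes Row's payoff; the smallest is 16/3, so the best response is 2.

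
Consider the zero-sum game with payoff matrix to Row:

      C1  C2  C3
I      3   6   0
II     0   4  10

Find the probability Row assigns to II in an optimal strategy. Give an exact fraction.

3/13

Row minima: I → 0, II → 0; maximin = 0.
Column maxima: C1 → 3, C2 → 6, C3 → 10; minimax = 3.
0 ≠ 3, so there is no saddle point; optimal play is mixed.
C2 is strictly dominated by C1 (it gives Row strictly more in every row), so Column never plays it.
On the remaining 2×2 (I, II vs C1, C3):
Let Row play I with probability p. Expected payoff against C1: 3p + 0(1−p) = 3p; against C3: 0p + 10(1−p) = −10p + 10.
Setting these equal: 3p = −10p + 10 ⇒ 13p = 10 ⇒ p = 10/13, and the value is (3)·(10/13) = 30/13.
For Column: with q = P(C1), equating I's and II's payoffs gives 3q = −10q + 10 ⇒ q = 10/13.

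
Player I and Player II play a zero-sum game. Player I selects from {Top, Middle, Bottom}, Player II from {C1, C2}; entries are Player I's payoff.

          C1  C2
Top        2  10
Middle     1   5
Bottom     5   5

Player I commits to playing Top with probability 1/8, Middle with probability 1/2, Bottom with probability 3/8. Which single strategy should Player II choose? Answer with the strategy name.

C1

If Player II plays C1, Player I's expected payoff is (1/8)·2 + (1/2)·1 + (3/8)·5 = 21/8.
If Player II plays C2, Player I's expected payoff is (1/8)·10 + (1/2)·5 + (3/8)·5 = 45/8.
Player II minimizes Player I's payoff; the smallest is 21/8, so the best response is C1.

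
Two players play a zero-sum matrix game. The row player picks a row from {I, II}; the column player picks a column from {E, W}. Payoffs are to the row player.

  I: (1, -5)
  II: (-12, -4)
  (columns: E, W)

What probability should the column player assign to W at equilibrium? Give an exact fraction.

Row minima: I → -5, II → -12; maximin = -5.
Column maxima: E → 1, W → -4; minimax = -4.
-5 ≠ -4, so there is no saddle point; optimal play is mixed.
Let the row player play I with probability p. Expected payoff against E: 1p + (-12)(1−p) = 13p − 12; against W: (-5)p + (-4)(1−p) = −p − 4.
Setting these equal: 13p − 12 = −p − 4 ⇒ 14p = 8 ⇒ p = 4/7, and the value is (13)·(4/7) − 12 = -32/7.
For the column player: with q = P(E), equating I's and II's payoffs gives 6q − 5 = −8q − 4 ⇒ q = 1/14.

13/14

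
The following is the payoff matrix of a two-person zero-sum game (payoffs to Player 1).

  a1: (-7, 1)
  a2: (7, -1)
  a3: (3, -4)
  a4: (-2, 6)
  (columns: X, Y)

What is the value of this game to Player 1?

Row minima: a1 → -7, a2 → -1, a3 → -4, a4 → -2; maximin = -1.
Column maxima: X → 7, Y → 6; minimax = 6.
-1 ≠ 6, so there is no saddle point; optimal play is mixed.
a1 is strictly dominated by a4, so Player 1 never plays it.
a3 is strictly dominated by a2, so Player 1 never plays it.
On the remaining 2×2 (a2, a4 vs X, Y):
Let Player 1 play a2 with probability p. Expected payoff against X: 7p + (-2)(1−p) = 9p − 2; against Y: (-1)p + 6(1−p) = −7p + 6.
Setting these equal: 9p − 2 = −7p + 6 ⇒ 16p = 8 ⇒ p = 1/2, and the value is (9)·(1/2) − 2 = 5/2.
For Player 2: with q = P(X), equating a2's and a4's payoffs gives 8q − 1 = −8q + 6 ⇒ q = 7/16.

5/2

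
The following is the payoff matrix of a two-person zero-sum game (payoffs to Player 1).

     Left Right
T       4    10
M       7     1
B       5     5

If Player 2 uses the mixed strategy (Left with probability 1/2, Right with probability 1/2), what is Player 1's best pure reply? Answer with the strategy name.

T

Expected payoff of T: (1/2)·4 + (1/2)·10 = 7.
Expected payoff of M: (1/2)·7 + (1/2)·1 = 4.
Expected payoff of B: (1/2)·5 + (1/2)·5 = 5.
The largest is 7, so Player 1's best response is T.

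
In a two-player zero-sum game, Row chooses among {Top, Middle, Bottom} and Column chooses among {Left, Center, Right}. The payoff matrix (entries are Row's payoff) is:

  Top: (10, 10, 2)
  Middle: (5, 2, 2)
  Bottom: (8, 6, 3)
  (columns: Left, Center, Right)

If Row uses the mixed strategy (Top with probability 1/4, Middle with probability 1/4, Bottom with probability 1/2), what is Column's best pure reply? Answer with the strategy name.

If Column plays Left, Row's expected payoff is (1/4)·10 + (1/4)·5 + (1/2)·8 = 31/4.
If Column plays Center, Row's expected payoff is (1/4)·10 + (1/4)·2 + (1/2)·6 = 6.
If Column plays Right, Row's expected payoff is (1/4)·2 + (1/4)·2 + (1/2)·3 = 5/2.
Column minimizes Row's payoff; the smallest is 5/2, so the best response is Right.

Right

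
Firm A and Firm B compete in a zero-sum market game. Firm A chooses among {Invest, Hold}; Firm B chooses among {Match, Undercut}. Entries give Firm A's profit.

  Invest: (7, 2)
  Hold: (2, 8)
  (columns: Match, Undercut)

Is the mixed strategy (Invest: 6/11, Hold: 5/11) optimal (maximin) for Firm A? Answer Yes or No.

Against Match this mix gives (6/11)·7 + (5/11)·2 = 52/11.
Against Undercut this mix gives (6/11)·2 + (5/11)·8 = 52/11.
All of Firm B's active replies (Match, Undercut) yield 52/11, and no column does worse for Firm A. The mix makes Firm B indifferent and guarantees 52/11, so it is optimal.

Yes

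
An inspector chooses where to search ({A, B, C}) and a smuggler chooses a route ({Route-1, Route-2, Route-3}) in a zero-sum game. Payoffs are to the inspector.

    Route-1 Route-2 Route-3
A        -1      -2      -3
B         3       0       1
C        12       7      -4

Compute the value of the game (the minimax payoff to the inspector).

Row minima: A → -3, B → 0, C → -4; maximin = 0.
Column maxima: Route-1 → 12, Route-2 → 7, Route-3 → 1; minimax = 1.
0 ≠ 1, so there is no saddle point; optimal play is mixed.
A is strictly dominated by B, so the inspector never plays it.
Route-1 is strictly dominated by Route-2 (it gives the inspector strictly more in every row), so the smuggler never plays it.
On the remaining 2×2 (B, C vs Route-2, Route-3):
Let the inspector play B with probability p. Expected payoff against Route-2: 0p + 7(1−p) = −7p + 7; against Route-3: 1p + (-4)(1−p) = 5p − 4.
Setting these equal: −7p + 7 = 5p − 4 ⇒ −12p = -11 ⇒ p = 11/12, and the value is (-7)·(11/12) + 7 = 7/12.
For the smuggler: with q = P(Route-2), equating B's and C's payoffs gives −q + 1 = 11q − 4 ⇒ q = 5/12.

7/12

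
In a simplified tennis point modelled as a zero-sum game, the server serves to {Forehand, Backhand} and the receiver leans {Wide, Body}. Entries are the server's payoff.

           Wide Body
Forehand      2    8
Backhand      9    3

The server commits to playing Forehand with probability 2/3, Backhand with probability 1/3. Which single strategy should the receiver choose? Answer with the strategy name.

If the receiver plays Wide, the server's expected payoff is (2/3)·2 + (1/3)·9 = 13/3.
If the receiver plays Body, the server's expected payoff is (2/3)·8 + (1/3)·3 = 19/3.
The receiver minimizes the server's payoff; the smallest is 13/3, so the best response is Wide.

Wide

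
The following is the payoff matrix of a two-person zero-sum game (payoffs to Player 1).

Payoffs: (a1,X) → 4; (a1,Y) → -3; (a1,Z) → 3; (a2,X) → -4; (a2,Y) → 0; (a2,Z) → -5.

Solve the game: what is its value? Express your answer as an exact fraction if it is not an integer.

-15/11

Row minima: a1 → -3, a2 → -5; maximin = -3.
Column maxima: X → 4, Y → 0, Z → 3; minimax = 0.
-3 ≠ 0, so there is no saddle point; optimal play is mixed.
X is strictly dominated by Z (it gives Player 1 strictly more in every row), so Player 2 never plays it.
On the remaining 2×2 (a1, a2 vs Y, Z):
Let Player 1 play a1 with probability p. Expected payoff against Y: (-3)p + 0(1−p) = −3p; against Z: 3p + (-5)(1−p) = 8p − 5.
Setting these equal: −3p = 8p − 5 ⇒ −11p = -5 ⇒ p = 5/11, and the value is (-3)·(5/11) = -15/11.
For Player 2: with q = P(Y), equating a1's and a2's payoffs gives −6q + 3 = 5q − 5 ⇒ q = 8/11.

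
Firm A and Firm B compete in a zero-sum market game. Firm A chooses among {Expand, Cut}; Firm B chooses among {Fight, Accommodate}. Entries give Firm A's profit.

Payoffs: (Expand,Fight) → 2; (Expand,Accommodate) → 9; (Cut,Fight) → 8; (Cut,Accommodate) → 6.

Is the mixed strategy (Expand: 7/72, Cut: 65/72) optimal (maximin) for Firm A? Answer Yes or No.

Against Fight this mix gives (7/72)·2 + (65/72)·8 = 89/12.
Against Accommodate this mix gives (7/72)·9 + (65/72)·6 = 151/24.
Firm B will play Accommodate, holding Firm A to 151/24. Shifting weight toward the row that does better against Accommodate would raise this floor (the equalizing mix achieves 20/3 against both Accommodate and Fight), so the proposed strategy is not optimal.

No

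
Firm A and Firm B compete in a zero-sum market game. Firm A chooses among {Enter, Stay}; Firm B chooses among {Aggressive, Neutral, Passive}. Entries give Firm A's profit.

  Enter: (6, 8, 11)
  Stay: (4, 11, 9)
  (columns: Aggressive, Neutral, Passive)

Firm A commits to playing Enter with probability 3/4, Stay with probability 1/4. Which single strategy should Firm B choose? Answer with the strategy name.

Aggressive

If Firm B plays Aggressive, Firm A's expected payoff is (3/4)·6 + (1/4)·4 = 11/2.
If Firm B plays Neutral, Firm A's expected payoff is (3/4)·8 + (1/4)·11 = 35/4.
If Firm B plays Passive, Firm A's expected payoff is (3/4)·11 + (1/4)·9 = 21/2.
Firm B minimizes Firm A's payoff; the smallest is 11/2, so the best response is Aggressive.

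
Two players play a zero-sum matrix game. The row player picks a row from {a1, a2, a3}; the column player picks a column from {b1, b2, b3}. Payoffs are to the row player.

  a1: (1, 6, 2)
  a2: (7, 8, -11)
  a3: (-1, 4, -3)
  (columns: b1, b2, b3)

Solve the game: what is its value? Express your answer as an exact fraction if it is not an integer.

Row minima: a1 → 1, a2 → -11, a3 → -3; maximin = 1.
Column maxima: b1 → 7, b2 → 8, b3 → 2; minimax = 2.
1 ≠ 2, so there is no saddle point; optimal play is mixed.
a3 is strictly dominated by a1, so the row player never plays it.
b2 is strictly dominated by b1 (it gives the row player strictly more in every row), so the column player never plays it.
On the remaining 2×2 (a1, a2 vs b1, b3):
Let the row player play a1 with probability p. Expected payoff against b1: 1p + 7(1−p) = −6p + 7; against b3: 2p + (-11)(1−p) = 13p − 11.
Setting these equal: −6p + 7 = 13p − 11 ⇒ −19p = -18 ⇒ p = 18/19, and the value is (-6)·(18/19) + 7 = 25/19.
For the column player: with q = P(b1), equating a1's and a2's payoffs gives −q + 2 = 18q − 11 ⇒ q = 13/19.

25/19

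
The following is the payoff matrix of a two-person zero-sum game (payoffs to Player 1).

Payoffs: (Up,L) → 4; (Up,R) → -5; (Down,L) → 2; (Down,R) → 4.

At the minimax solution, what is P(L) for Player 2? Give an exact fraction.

9/11

Row minima: Up → -5, Down → 2; maximin = 2.
Column maxima: L → 4, R → 4; minimax = 4.
2 ≠ 4, so there is no saddle point; optimal play is mixed.
Let Player 1 play Up with probability p. Expected payoff against L: 4p + 2(1−p) = 2p + 2; against R: (-5)p + 4(1−p) = −9p + 4.
Setting these equal: 2p + 2 = −9p + 4 ⇒ 11p = 2 ⇒ p = 2/11, and the value is (2)·(2/11) + 2 = 26/11.
For Player 2: with q = P(L), equating Up's and Down's payoffs gives 9q − 5 = −2q + 4 ⇒ q = 9/11.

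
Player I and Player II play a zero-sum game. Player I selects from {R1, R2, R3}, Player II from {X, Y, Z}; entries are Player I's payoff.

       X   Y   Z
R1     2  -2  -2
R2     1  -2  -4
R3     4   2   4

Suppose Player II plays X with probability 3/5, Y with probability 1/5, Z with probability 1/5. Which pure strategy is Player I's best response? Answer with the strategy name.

Expected payoff of R1: (3/5)·2 + (1/5)·(-2) + (1/5)·(-2) = 2/5.
Expected payoff of R2: (3/5)·1 + (1/5)·(-2) + (1/5)·(-4) = -3/5.
Expected payoff of R3: (3/5)·4 + (1/5)·2 + (1/5)·4 = 18/5.
The largest is 18/5, so Player I's best response is R3.

R3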